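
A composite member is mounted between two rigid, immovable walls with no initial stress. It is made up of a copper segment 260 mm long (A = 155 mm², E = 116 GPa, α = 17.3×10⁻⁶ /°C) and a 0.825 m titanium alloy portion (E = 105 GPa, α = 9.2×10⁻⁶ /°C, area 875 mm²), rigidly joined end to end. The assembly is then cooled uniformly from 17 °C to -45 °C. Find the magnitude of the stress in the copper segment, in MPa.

σ ≈ 206 MPa (tensile)

Free thermal contraction of the whole bar: Σ αᵢΔT Lᵢ = 17.3×10⁻⁶×62×260 + 9.2×10⁻⁶×62×825 = 0.7495 mm.
The rigid supports impose zero overall length change; the single axial force P common to all segments must satisfy P Σ Lᵢ/(AᵢEᵢ) = δ_free.
Σ Lᵢ/(AᵢEᵢ) = 260/(155×116×10³) + 825/(875×105×10³) = 2.344×10⁻⁵ mm/N.
So P = 0.7495 / 2.344×10⁻⁵ = 31.97 kN, tensile.
σ_{copper} = P / A = 31970 / 155 = 206.3 MPa.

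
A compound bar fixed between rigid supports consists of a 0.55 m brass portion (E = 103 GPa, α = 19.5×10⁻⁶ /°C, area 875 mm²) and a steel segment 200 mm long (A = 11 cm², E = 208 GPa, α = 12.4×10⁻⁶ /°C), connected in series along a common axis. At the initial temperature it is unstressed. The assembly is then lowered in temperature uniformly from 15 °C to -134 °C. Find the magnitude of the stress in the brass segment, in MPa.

σ ≈ 322 MPa (tensile)

If the supports were absent, the total length change would be Σ αᵢΔT Lᵢ = 19.5×10⁻⁶×149×550 + 12.4×10⁻⁶×149×200 = 1.968 mm.
The walls prevent any net length change, so an axial force P (same in every segment) develops. Compatibility: P · Σ Lᵢ/(AᵢEᵢ) = δ_free.
The series flexibility is Σ Lᵢ/(AᵢEᵢ) = 550/(875×103×10³) + 200/(1100×208×10³) = 6.977×10⁻⁶ mm/N.
So P = 1.968 / 6.977×10⁻⁶ = 282 kN, tensile.
σ_{brass} = P / A = 282000 / 875 = 322.3 MPa.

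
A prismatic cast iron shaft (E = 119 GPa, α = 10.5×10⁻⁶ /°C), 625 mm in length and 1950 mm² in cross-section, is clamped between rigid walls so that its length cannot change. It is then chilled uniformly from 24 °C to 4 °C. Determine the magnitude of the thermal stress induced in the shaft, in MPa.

σ ≈ 25 MPa (tensile)

With length fixed, the mechanical strain must cancel the thermal strain αΔT = 10.5×10⁻⁶ × 20 = 210×10⁻⁶.
The stress required to suppress this strain is σ = Eε = 119×10³ × 210×10⁻⁶ = 24.99 MPa, tensile since the shaft is trying to contract.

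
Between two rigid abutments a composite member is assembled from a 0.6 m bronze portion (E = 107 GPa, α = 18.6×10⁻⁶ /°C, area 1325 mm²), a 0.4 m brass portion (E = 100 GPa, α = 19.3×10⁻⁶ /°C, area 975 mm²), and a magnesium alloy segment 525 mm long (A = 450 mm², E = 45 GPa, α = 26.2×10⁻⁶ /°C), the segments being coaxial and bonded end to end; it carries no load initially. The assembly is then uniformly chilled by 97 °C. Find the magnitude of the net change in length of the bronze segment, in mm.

|ΔL| ≈ 0.691 mm

If the supports were absent, the total length change would be Σ αᵢΔT Lᵢ = 18.6×10⁻⁶×97×600 + 19.3×10⁻⁶×97×400 + 26.2×10⁻⁶×97×525 = 3.166 mm.
The rigid supports impose zero overall length change; the single axial force P common to all segments must satisfy P Σ Lᵢ/(AᵢEᵢ) = δ_free.
Σ Lᵢ/(AᵢEᵢ) = 600/(1325×107×10³) + 400/(975×100×10³) + 525/(450×45×10³) = 3.426×10⁻⁵ mm/N.
Hence P = δ_free / Σ(L/AE) = 3.166/3.426×10⁻⁵ = 92.4 kN (tensile).
For the bronze segment, free thermal change = 18.6×10⁻⁶×97×600 = 1.083 mm and elastic change from P = 92400×600/(1325×107×10³) = 0.391 mm; these oppose, so the net change is 0.691 mm (segment shortens).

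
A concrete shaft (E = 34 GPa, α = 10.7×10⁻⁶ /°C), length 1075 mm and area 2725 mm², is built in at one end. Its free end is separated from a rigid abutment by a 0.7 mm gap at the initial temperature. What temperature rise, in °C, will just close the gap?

Contact occurs when the free expansion equals the gap: αΔT L = 0.7 mm.
So ΔT = g/(αL) = 0.7/(10.7×10⁻⁶ × 1075) = 60.86 °C.

ΔT ≈ 60.9 °C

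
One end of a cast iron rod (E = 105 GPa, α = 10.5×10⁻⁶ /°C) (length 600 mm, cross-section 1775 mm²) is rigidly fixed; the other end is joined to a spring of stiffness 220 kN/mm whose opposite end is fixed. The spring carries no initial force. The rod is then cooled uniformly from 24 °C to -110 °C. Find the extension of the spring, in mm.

δ ≈ 0.494 mm

If the spring were absent the rod would shorten by αΔT L = 10.5×10⁻⁶ × 134 × 600 = 0.8442 mm.
Let P be the tensile force in the spring. The rod extends elastically by PL/(AE) and the spring stretches by P/k; together these equal δ_free.
P [ L/(AE) + 1/k ] = δ_free → P [ 600/(1775×105×10³) + 1/(220×10³) ] = 0.8442.
P = 0.8442 / 7.765×10⁻⁶ = 108700 N.
Spring extension = P/k = 108700/(220×10³) = 0.4942 mm.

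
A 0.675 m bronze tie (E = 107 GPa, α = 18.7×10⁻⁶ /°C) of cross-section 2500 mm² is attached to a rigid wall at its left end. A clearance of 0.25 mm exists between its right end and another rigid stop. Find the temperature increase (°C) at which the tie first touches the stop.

ΔT ≈ 19.8 °C

Contact occurs when the free expansion equals the gap: αΔT L = 0.25 mm.
So ΔT = g/(αL) = 0.25/(18.7×10⁻⁶ × 675) = 19.81 °C.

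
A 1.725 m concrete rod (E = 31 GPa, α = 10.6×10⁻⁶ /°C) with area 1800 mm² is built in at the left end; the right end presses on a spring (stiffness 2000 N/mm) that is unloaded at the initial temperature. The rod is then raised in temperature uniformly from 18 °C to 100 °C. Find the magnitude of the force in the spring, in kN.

The unrestrained thermal change is αΔT L = 10.6×10⁻⁶ × 82 × 1725 = 1.499 mm.
Let P be the compressive force at the spring. The rod shortens elastically by PL/(AE) and the spring compresses by P/k; together these equal δ_free.
So P = δ_free / [L/(AE) + 1/k] = 1.499 / [ 1725/(1800×31×10³) + 1/(2000) ].
P = 1.499 / 0.0005309 = 2824 N.

P ≈ 2.82 kN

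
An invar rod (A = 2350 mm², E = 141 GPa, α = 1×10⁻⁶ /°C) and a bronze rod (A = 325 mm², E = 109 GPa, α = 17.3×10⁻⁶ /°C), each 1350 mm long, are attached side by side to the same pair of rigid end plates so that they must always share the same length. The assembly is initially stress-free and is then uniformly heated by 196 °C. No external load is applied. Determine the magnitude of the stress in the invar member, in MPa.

σ ≈ 43.5 MPa (tensile)

Equilibrium of a rigid end plate with no external load gives equal and opposite internal forces ±P in the two members. Since α_{bronze} > α_{invar}, heating drives the bronze into compression and the invar into tension.
Compatibility of the two members (thermal + elastic change equal): (α₁ − α₂)ΔT = P·[1/(A₁E₁) + 1/(A₂E₂)].
|α₁ − α₂|·ΔT = 16.3×10⁻⁶ × 196 = 0.003195.
1/(A₁E₁) + 1/(A₂E₂) = 1/(2350×141×10³) + 1/(325×109×10³) = 3.125×10⁻⁸ N⁻¹.
P = 0.003195 / 3.125×10⁻⁸ = 102200 N = 102.2 kN.
σ_{invar} = P/A₁ = 102200/2350 = 43.51 MPa, tensile.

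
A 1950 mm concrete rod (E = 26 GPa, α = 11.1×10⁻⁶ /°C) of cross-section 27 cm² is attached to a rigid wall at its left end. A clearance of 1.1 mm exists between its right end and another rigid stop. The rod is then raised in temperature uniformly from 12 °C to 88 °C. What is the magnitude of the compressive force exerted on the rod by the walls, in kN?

Unrestrained expansion: δ_free = αΔT L = 11.1×10⁻⁶ × 76 × 1950 = 1.645 mm.
After closing the 1.1 mm clearance, 1.645 − 1.1 = 0.545 mm of expansion remains to be suppressed by the wall.
That suppressed elongation corresponds to σ = E·Δ/L = 26×10³ × 0.545/1950 = 7.267 MPa.
Force on the wall = σA = 7.267 × 2700 mm² = 19.62 kN.

P ≈ 19.6 kN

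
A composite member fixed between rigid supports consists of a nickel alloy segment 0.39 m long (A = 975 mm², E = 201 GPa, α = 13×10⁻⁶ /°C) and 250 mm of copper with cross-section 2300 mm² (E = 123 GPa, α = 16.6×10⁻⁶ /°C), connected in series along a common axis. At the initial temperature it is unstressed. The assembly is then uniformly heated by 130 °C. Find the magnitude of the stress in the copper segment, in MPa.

σ ≈ 181 MPa (compressive)

If the supports were absent, the total length change would be Σ αᵢΔT Lᵢ = 13×10⁻⁶×130×390 + 16.6×10⁻⁶×130×250 = 1.199 mm.
Since the ends are fixed, an axial force P builds up, equal in every segment, with P · Σ Lᵢ/(AᵢEᵢ) = δ_free.
The series flexibility is Σ Lᵢ/(AᵢEᵢ) = 390/(975×201×10³) + 250/(2300×123×10³) = 2.874×10⁻⁶ mm/N.
P = 1.199 / 2.874×10⁻⁶ = 417100 N = 417.1 kN, compressive.
σ_{copper} = P / A = 417100 / 2300 = 181.3 MPa.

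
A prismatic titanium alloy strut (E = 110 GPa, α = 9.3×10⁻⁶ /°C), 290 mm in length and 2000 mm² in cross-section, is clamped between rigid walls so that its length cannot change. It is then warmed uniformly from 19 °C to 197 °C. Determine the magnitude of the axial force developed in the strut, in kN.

P ≈ 364 kN (compressive)

The ends cannot move, so σ = EαΔT = 110×10³ × 9.3×10⁻⁶ × 178 = 182.1 MPa.
Axial force P = σA = 182.1 × 2000 = 364200 N = 364.2 kN, compressive.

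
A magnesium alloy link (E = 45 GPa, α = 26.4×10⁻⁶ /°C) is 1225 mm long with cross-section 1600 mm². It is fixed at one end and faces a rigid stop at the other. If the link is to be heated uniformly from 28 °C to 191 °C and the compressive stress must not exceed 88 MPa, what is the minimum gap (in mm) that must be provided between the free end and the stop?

g ≈ 2.88 mm

With no wall the link would lengthen by αΔT L = 26.4×10⁻⁶ × 163 × 1225 = 5.271 mm.
At the allowable stress the elastic shortening the wall may impose is σL/E = 88 × 1225 / (45×10³) = 2.396 mm.
So the gap has to take up the difference, g_min = δ_free − σL/E = 5.271 − 2.396 = 2.876 mm.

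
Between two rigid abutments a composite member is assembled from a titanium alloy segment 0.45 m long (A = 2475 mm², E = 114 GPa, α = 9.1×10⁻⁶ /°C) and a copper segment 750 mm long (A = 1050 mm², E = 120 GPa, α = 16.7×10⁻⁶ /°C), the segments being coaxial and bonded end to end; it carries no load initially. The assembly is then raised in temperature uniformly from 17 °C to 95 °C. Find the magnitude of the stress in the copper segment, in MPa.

σ ≈ 164 MPa (compressive)

With the walls removed the bar would change length by δ_free = Σ αᵢΔT Lᵢ = 9.1×10⁻⁶×78×450 + 16.7×10⁻⁶×78×750 = 1.296 mm.
The rigid supports impose zero overall length change; the single axial force P common to all segments must satisfy P Σ Lᵢ/(AᵢEᵢ) = δ_free.
Σ Lᵢ/(AᵢEᵢ) = 450/(2475×114×10³) + 750/(1050×120×10³) = 7.547×10⁻⁶ mm/N.
P = 1.296 / 7.547×10⁻⁶ = 171800 N = 171.8 kN, compressive.
σ_{copper} = P / A = 171800 / 1050 = 163.6 MPa.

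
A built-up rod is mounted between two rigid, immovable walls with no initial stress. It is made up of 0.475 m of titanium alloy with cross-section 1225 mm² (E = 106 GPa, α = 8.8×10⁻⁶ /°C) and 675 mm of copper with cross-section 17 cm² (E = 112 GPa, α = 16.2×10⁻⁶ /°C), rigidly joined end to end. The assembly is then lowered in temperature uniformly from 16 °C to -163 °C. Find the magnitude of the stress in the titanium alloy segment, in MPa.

If the supports were absent, the total length change would be Σ αᵢΔT Lᵢ = 8.8×10⁻⁶×179×475 + 16.2×10⁻⁶×179×675 = 2.706 mm.
The walls prevent any net length change, so an axial force P (same in every segment) develops. Compatibility: P · Σ Lᵢ/(AᵢEᵢ) = δ_free.
The series flexibility is Σ Lᵢ/(AᵢEᵢ) = 475/(1225×106×10³) + 675/(1700×112×10³) = 7.203×10⁻⁶ mm/N.
Hence P = δ_free / Σ(L/AE) = 2.706/7.203×10⁻⁶ = 375.6 kN (tensile).
σ_{titanium alloy} = P / A = 375600 / 1225 = 306.6 MPa.

σ ≈ 307 MPa (tensile)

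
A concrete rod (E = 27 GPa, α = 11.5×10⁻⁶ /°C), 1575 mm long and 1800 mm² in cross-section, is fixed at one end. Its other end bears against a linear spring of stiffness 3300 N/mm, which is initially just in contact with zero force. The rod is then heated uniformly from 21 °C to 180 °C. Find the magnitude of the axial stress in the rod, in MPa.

Free thermal expansion: δ_free = αΔT L = 11.5×10⁻⁶ × 159 × 1575 = 2.88 mm.
Let P be the compressive force at the spring. The rod shortens elastically by PL/(AE) and the spring compresses by P/k; together these equal δ_free.
P [ L/(AE) + 1/k ] = δ_free → P [ 1575/(1800×27×10³) + 1/(3300) ] = 2.88.
P = 2.88 / 0.0003354 = 8585 N.
σ = P/A = 8585/1800 = 4.77 MPa.

σ ≈ 4.77 MPa (compressive)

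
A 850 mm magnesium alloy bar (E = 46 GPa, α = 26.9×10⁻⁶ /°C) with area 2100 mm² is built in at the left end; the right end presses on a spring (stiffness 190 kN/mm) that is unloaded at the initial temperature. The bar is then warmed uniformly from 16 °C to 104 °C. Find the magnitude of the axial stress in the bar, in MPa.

σ ≈ 68.1 MPa (compressive)

Free thermal expansion: δ_free = αΔT L = 26.9×10⁻⁶ × 88 × 850 = 2.012 mm.
With a force P in the spring, the elastic change of the bar is PL/(AE) and that of the spring is P/k; compatibility requires their sum to equal δ_free.
So P = δ_free / [L/(AE) + 1/k] = 2.012 / [ 850/(2100×46×10³) + 1/(190×10³) ].
P = 2.012 / 1.406×10⁻⁵ = 143100 N.
σ = P/A = 143100/2100 = 68.14 MPa.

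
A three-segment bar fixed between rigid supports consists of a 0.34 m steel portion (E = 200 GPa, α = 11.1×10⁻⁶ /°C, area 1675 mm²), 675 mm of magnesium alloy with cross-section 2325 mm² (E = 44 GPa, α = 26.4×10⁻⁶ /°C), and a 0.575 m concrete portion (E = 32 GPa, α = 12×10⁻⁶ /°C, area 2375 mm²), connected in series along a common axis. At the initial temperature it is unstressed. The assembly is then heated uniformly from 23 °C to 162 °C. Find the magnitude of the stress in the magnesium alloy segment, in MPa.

With the walls removed the bar would change length by δ_free = Σ αᵢΔT Lᵢ = 11.1×10⁻⁶×139×340 + 26.4×10⁻⁶×139×675 + 12×10⁻⁶×139×575 = 3.961 mm.
The rigid supports impose zero overall length change; the single axial force P common to all segments must satisfy P Σ Lᵢ/(AᵢEᵢ) = δ_free.
Σ Lᵢ/(AᵢEᵢ) = 340/(1675×200×10³) + 675/(2325×44×10³) + 575/(2375×32×10³) = 1.518×10⁻⁵ mm/N.
P = 3.961 / 1.518×10⁻⁵ = 260900 N = 260.9 kN, compressive.
σ_{magnesium alloy} = P / A = 260900 / 2325 = 112.2 MPa.

σ ≈ 112 MPa (compressive)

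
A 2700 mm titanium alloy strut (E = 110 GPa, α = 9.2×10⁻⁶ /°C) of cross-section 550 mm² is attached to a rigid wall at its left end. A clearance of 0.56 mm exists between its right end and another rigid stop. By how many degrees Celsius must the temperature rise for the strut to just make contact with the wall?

Contact occurs when the free expansion equals the gap: αΔT L = 0.56 mm.
So ΔT = g/(αL) = 0.56/(9.2×10⁻⁶ × 2700) = 22.54 °C.

ΔT ≈ 22.5 °C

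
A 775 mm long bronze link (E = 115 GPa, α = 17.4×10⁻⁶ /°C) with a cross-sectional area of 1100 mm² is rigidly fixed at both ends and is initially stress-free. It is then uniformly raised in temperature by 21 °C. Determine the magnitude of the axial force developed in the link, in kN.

With zero net strain, σ = E·αΔT = 115 GPa × 17.4×10⁻⁶ × 21 = 42.02 MPa.
P = AEαΔT = 1100 × 115×10³ × 17.4×10⁻⁶ × 21 = 46.22 kN (compressive).

P ≈ 46.2 kN (compressive)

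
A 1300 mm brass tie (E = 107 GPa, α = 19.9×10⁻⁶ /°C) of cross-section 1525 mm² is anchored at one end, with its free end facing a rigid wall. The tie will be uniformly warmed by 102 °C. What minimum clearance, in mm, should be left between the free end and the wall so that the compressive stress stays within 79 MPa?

Free expansion if unrestrained: δ_free = αΔT L = 19.9×10⁻⁶ × 102 × 1300 = 2.639 mm.
A stress of 79 MPa corresponds to the wall pushing the tie back by σL/E = 79×1300/(107×10³) = 0.9598 mm.
The gap must absorb the remainder: g_min = 2.639 − 0.9598 = 1.679 mm.

g ≈ 1.68 mm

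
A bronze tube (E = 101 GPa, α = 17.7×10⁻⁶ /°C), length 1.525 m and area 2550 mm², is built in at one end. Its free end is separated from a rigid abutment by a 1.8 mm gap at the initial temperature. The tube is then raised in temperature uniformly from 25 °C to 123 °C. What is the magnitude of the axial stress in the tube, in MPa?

σ ≈ 56 MPa (compressive)

Free thermal elongation = αΔT L = 17.7×10⁻⁶ × 98 × 1525 = 2.645 mm.
After closing the 1.8 mm clearance, 2.645 − 1.8 = 0.8453 mm of expansion remains to be suppressed by the wall.
That suppressed elongation corresponds to σ = E·Δ/L = 101×10³ × 0.8453/1525 = 55.98 MPa.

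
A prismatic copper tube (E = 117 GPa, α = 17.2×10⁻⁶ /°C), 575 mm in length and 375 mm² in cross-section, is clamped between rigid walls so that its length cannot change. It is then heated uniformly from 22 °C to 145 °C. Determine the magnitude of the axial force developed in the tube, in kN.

P ≈ 92.8 kN (compressive)

Full restraint means ε = 0, so the stress is σ = EαΔT = 117×10³ × 17.2×10⁻⁶ × 123 = 247.5 MPa.
Then P = σA = 247.5 × 375 mm² = 92.82 kN, compressive.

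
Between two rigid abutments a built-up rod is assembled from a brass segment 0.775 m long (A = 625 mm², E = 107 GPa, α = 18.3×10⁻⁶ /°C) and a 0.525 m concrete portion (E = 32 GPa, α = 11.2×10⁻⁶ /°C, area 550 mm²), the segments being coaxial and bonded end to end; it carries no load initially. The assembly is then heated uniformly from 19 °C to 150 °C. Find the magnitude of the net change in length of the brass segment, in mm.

With the walls removed the bar would change length by δ_free = Σ αᵢΔT Lᵢ = 18.3×10⁻⁶×131×775 + 11.2×10⁻⁶×131×525 = 2.628 mm.
The rigid supports impose zero overall length change; the single axial force P common to all segments must satisfy P Σ Lᵢ/(AᵢEᵢ) = δ_free.
Σ Lᵢ/(AᵢEᵢ) = 775/(625×107×10³) + 525/(550×32×10³) = 4.142×10⁻⁵ mm/N.
P = 2.628 / 4.142×10⁻⁵ = 63450 N = 63.45 kN, compressive.
For the brass segment, free thermal change = 18.3×10⁻⁶×131×775 = 1.858 mm and elastic change from P = 63450×775/(625×107×10³) = 0.7354 mm; these oppose, so the net change is 1.12 mm (segment lengthens).

|ΔL| ≈ 1.12 mm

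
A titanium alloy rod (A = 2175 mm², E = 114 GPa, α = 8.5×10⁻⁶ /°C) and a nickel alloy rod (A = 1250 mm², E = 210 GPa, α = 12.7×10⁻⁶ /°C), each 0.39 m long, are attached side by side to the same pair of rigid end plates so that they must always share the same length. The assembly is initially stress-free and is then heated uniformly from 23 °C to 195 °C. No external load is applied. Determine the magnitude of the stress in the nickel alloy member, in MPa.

Both members must finish at the same length. With the larger α, the nickel alloy tends to over-expand; the plates restrain it, putting the nickel alloy in compression and the titanium alloy in tension. With no external load the two internal forces are equal and opposite, magnitude P.
Compatibility of the two members (thermal + elastic change equal): (α₁ − α₂)ΔT = P·[1/(A₁E₁) + 1/(A₂E₂)].
|α₁ − α₂|·ΔT = 4.2×10⁻⁶ × 172 = 0.0007224.
1/(A₁E₁) + 1/(A₂E₂) = 1/(2175×114×10³) + 1/(1250×210×10³) = 7.843×10⁻⁹ N⁻¹.
P = 0.0007224 / 7.843×10⁻⁹ = 92110 N = 92.11 kN.
σ_{nickel alloy} = P/A₂ = 92110/1250 = 73.69 MPa, compressive.

σ ≈ 73.7 MPa (compressive)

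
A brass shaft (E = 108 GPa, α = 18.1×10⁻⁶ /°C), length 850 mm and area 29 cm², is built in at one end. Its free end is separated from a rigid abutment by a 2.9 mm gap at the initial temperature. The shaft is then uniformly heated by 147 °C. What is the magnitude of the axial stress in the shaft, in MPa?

If the wall were absent the shaft would grow by αΔT L = 18.1×10⁻⁶ × 147 × 850 = 2.262 mm.
This is smaller than the 2.9 mm clearance, so the shaft expands freely without reaching the stop — the stress is zero.

σ ≈ 0 MPa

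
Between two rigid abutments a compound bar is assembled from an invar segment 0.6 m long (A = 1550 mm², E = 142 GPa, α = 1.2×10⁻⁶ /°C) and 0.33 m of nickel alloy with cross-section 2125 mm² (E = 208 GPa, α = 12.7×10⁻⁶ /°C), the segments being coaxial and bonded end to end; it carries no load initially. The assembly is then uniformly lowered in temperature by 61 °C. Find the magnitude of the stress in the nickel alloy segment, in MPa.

σ ≈ 40.6 MPa (tensile)

If the supports were absent, the total length change would be Σ αᵢΔT Lᵢ = 1.2×10⁻⁶×61×600 + 12.7×10⁻⁶×61×330 = 0.2996 mm.
The walls prevent any net length change, so an axial force P (same in every segment) develops. Compatibility: P · Σ Lᵢ/(AᵢEᵢ) = δ_free.
The series flexibility is Σ Lᵢ/(AᵢEᵢ) = 600/(1550×142×10³) + 330/(2125×208×10³) = 3.473×10⁻⁶ mm/N.
P = 0.2996 / 3.473×10⁻⁶ = 86270 N = 86.27 kN, tensile.
σ_{nickel alloy} = P / A = 86270 / 2125 = 40.6 MPa.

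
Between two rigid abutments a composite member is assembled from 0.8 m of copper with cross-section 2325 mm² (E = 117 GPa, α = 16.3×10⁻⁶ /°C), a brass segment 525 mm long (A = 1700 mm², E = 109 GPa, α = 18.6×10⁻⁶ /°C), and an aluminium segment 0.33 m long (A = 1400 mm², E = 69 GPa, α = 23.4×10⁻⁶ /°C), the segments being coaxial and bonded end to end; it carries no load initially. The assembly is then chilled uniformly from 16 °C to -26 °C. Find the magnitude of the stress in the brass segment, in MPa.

σ ≈ 82.1 MPa (tensile)

If the supports were absent, the total length change would be Σ αᵢΔT Lᵢ = 16.3×10⁻⁶×42×800 + 18.6×10⁻⁶×42×525 + 23.4×10⁻⁶×42×330 = 1.282 mm.
The walls prevent any net length change, so an axial force P (same in every segment) develops. Compatibility: P · Σ Lᵢ/(AᵢEᵢ) = δ_free.
The series flexibility is Σ Lᵢ/(AᵢEᵢ) = 800/(2325×117×10³) + 525/(1700×109×10³) + 330/(1400×69×10³) = 9.19×10⁻⁶ mm/N.
Hence P = δ_free / Σ(L/AE) = 1.282/9.19×10⁻⁶ = 139.5 kN (tensile).
σ_{brass} = P / A = 139500 / 1700 = 82.06 MPa.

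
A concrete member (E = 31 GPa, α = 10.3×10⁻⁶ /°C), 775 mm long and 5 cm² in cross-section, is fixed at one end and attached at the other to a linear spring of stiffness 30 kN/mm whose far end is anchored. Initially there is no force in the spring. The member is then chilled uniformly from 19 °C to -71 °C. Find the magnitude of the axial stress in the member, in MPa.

Free thermal contraction: δ_free = αΔT L = 10.3×10⁻⁶ × 90 × 775 = 0.7184 mm.
Let P be the tensile force in the spring. The member extends elastically by PL/(AE) and the spring stretches by P/k; together these equal δ_free.
P [ L/(AE) + 1/k ] = δ_free → P [ 775/(500×31×10³) + 1/(30×10³) ] = 0.7184.
P = 0.7184 / 8.333×10⁻⁵ = 8621 N.
σ = P/A = 8621/500 = 17.24 MPa.

σ ≈ 17.2 MPa (tensile)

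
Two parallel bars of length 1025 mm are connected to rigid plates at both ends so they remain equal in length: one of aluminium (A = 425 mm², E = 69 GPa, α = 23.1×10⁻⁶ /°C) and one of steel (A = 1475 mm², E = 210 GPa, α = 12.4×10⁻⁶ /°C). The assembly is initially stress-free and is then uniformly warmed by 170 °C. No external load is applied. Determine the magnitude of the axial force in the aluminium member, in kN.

The aluminium has the larger α, so on heating it would change length more than the steel if both were free. The rigid plates force a common final length, so the aluminium is put into compression and the steel into tension, with equal and opposite forces P (no external load).
Setting the final lengths equal and cancelling L: (α₁ − α₂)ΔT = P/(A₁E₁) + P/(A₂E₂).
|α₁ − α₂|·ΔT = 10.7×10⁻⁶ × 170 = 0.001819.
1/(A₁E₁) + 1/(A₂E₂) = 1/(425×69×10³) + 1/(1475×210×10³) = 3.733×10⁻⁸ N⁻¹.
So P = 0.001819 / 3.733×10⁻⁸ = 48.73 kN.

P ≈ 48.7 kN (compressive in the aluminium)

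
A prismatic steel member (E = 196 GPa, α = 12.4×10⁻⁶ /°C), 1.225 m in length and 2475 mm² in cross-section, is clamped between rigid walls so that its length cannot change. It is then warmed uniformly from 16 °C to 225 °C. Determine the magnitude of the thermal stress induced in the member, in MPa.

σ ≈ 508 MPa (compressive)

Because both ends are immovable the net strain is zero, and the suppressed thermal strain is αΔT = 12.4×10⁻⁶ × 209 = 2591.6×10⁻⁶.
Hence σ = E·αΔT = 196×10³ × 2591.6×10⁻⁶ = 508 MPa, compressive.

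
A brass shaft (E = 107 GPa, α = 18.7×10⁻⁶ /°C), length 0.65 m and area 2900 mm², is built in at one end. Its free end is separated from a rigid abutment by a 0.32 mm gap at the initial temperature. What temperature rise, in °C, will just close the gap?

The gap closes when αΔT L = 0.32 mm, since the shaft is still unstressed at that instant.
So ΔT = g/(αL) = 0.32/(18.7×10⁻⁶ × 650) = 26.33 °C.

ΔT ≈ 26.3 °C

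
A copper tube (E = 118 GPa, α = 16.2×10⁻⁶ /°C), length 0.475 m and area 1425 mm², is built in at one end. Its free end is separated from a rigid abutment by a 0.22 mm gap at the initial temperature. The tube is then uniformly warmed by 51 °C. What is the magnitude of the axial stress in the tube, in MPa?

σ ≈ 42.8 MPa (compressive)

If the wall were absent the tube would grow by αΔT L = 16.2×10⁻⁶ × 51 × 475 = 0.3924 mm.
After closing the 0.22 mm clearance, 0.3924 − 0.22 = 0.1724 mm of expansion remains to be suppressed by the wall.
That suppressed elongation corresponds to σ = E·Δ/L = 118×10³ × 0.1724/475 = 42.84 MPa.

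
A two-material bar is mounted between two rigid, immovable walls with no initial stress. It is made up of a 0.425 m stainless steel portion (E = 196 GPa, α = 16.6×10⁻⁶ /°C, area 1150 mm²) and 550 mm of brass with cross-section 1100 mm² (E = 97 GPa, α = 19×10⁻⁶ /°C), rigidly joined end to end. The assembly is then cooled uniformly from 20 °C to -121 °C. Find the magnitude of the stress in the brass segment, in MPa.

σ ≈ 319 MPa (tensile)

Free thermal contraction of the whole bar: Σ αᵢΔT Lᵢ = 16.6×10⁻⁶×141×425 + 19×10⁻⁶×141×550 = 2.468 mm.
The rigid supports impose zero overall length change; the single axial force P common to all segments must satisfy P Σ Lᵢ/(AᵢEᵢ) = δ_free.
Σ Lᵢ/(AᵢEᵢ) = 425/(1150×196×10³) + 550/(1100×97×10³) = 7.04×10⁻⁶ mm/N.
So P = 2.468 / 7.04×10⁻⁶ = 350.6 kN, tensile.
σ_{brass} = P / A = 350600 / 1100 = 318.7 MPa.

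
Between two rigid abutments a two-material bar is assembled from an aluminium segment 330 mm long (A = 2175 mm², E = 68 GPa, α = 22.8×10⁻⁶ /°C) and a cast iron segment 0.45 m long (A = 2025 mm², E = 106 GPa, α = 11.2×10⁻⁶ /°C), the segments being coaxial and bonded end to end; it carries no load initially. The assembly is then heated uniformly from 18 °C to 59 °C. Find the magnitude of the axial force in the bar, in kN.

With the walls removed the bar would change length by δ_free = Σ αᵢΔT Lᵢ = 22.8×10⁻⁶×41×330 + 11.2×10⁻⁶×41×450 = 0.5151 mm.
The rigid supports impose zero overall length change; the single axial force P common to all segments must satisfy P Σ Lᵢ/(AᵢEᵢ) = δ_free.
Σ Lᵢ/(AᵢEᵢ) = 330/(2175×68×10³) + 450/(2025×106×10³) = 4.328×10⁻⁶ mm/N.
So P = 0.5151 / 4.328×10⁻⁶ = 119 kN, compressive.

P ≈ 119 kN (compressive)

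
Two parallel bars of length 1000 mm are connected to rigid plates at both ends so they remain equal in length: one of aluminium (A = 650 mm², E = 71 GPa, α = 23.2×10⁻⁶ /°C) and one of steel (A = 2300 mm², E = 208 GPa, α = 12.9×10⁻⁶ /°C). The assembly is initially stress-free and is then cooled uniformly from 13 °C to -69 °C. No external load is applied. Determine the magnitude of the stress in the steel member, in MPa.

Both members must finish at the same length. With the larger α, the aluminium tends to over-contract; the plates restrain it, putting the aluminium in tension and the steel in compression. With no external load the two internal forces are equal and opposite, magnitude P.
Equating the net (thermal + elastic) strains gives |α₁ − α₂|·ΔT = P·[1/(A₁E₁) + 1/(A₂E₂)].
|α₁ − α₂|·ΔT = 10.3×10⁻⁶ × 82 = 0.0008446.
1/(A₁E₁) + 1/(A₂E₂) = 1/(650×71×10³) + 1/(2300×208×10³) = 2.376×10⁻⁸ N⁻¹.
So P = 0.0008446 / 2.376×10⁻⁸ = 35.55 kN.
σ_{steel} = P/A₂ = 35550/2300 = 15.46 MPa, compressive.

σ ≈ 15.5 MPa (compressive)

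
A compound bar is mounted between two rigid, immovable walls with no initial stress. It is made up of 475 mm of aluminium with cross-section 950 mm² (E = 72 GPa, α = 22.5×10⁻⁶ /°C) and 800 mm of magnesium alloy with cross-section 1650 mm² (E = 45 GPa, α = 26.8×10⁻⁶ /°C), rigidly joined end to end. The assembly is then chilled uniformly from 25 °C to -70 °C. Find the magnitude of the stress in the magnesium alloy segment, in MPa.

σ ≈ 104 MPa (tensile)

With the walls removed the bar would change length by δ_free = Σ αᵢΔT Lᵢ = 22.5×10⁻⁶×95×475 + 26.8×10⁻⁶×95×800 = 3.052 mm.
The rigid supports impose zero overall length change; the single axial force P common to all segments must satisfy P Σ Lᵢ/(AᵢEᵢ) = δ_free.
The series flexibility is Σ Lᵢ/(AᵢEᵢ) = 475/(950×72×10³) + 800/(1650×45×10³) = 1.772×10⁻⁵ mm/N.
So P = 3.052 / 1.772×10⁻⁵ = 172.3 kN, tensile.
σ_{magnesium alloy} = P / A = 172300 / 1650 = 104.4 MPa.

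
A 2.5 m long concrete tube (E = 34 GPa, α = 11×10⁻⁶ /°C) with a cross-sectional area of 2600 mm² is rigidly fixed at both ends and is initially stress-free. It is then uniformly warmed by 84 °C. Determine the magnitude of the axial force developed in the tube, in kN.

P ≈ 81.7 kN (compressive)

The ends cannot move, so σ = EαΔT = 34×10³ × 11×10⁻⁶ × 84 = 31.42 MPa.
P = AEαΔT = 2600 × 34×10³ × 11×10⁻⁶ × 84 = 81.68 kN (compressive).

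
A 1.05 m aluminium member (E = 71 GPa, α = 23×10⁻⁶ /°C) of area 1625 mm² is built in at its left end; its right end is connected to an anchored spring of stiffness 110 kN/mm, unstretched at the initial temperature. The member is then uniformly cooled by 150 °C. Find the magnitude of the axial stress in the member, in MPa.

If the spring were absent the member would shorten by αΔT L = 23×10⁻⁶ × 150 × 1050 = 3.623 mm.
With a force P in the spring, the elastic change of the member is PL/(AE) and that of the spring is P/k; compatibility requires their sum to equal δ_free.
So P = δ_free / [L/(AE) + 1/k] = 3.623 / [ 1050/(1625×71×10³) + 1/(110×10³) ].
P = 3.623 / 1.819×10⁻⁵ = 199100 N.
σ = P/A = 199100/1625 = 122.5 MPa.

σ ≈ 123 MPa (tensile)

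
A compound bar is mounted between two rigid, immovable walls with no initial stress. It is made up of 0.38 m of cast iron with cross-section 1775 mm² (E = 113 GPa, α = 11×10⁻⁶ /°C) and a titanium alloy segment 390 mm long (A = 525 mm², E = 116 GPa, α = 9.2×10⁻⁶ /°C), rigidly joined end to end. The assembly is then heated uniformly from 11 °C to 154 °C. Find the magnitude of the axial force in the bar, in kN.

If the supports were absent, the total length change would be Σ αᵢΔT Lᵢ = 11×10⁻⁶×143×380 + 9.2×10⁻⁶×143×390 = 1.111 mm.
The walls prevent any net length change, so an axial force P (same in every segment) develops. Compatibility: P · Σ Lᵢ/(AᵢEᵢ) = δ_free.
The series flexibility is Σ Lᵢ/(AᵢEᵢ) = 380/(1775×113×10³) + 390/(525×116×10³) = 8.298×10⁻⁶ mm/N.
P = 1.111 / 8.298×10⁻⁶ = 133900 N = 133.9 kN, compressive.

P ≈ 134 kN (compressive)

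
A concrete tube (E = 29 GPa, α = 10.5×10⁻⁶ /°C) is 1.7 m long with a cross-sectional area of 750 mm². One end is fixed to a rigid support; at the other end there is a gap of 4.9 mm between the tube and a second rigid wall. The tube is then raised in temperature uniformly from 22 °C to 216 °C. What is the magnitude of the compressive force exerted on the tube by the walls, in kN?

If the wall were absent the tube would grow by αΔT L = 10.5×10⁻⁶ × 194 × 1700 = 3.463 mm.
This is smaller than the 4.9 mm clearance, so the tube expands freely without reaching the stop — the stress is zero.

P ≈ 0 kN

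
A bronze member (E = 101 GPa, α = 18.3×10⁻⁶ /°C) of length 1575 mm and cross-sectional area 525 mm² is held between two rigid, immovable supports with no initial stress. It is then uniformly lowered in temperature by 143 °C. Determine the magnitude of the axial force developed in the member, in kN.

With zero net strain, σ = E·αΔT = 101 GPa × 18.3×10⁻⁶ × 143 = 264.3 MPa.
Axial force P = σA = 264.3 × 525 = 138800 N = 138.8 kN, tensile.

P ≈ 139 kN (tensile)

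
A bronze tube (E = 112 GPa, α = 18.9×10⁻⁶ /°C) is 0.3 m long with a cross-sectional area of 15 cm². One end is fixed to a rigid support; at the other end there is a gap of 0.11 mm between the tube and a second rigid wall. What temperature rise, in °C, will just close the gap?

ΔT ≈ 19.4 °C

The gap closes when αΔT L = 0.11 mm, since the tube is still unstressed at that instant.
So ΔT = g/(αL) = 0.11/(18.9×10⁻⁶ × 300) = 19.4 °C.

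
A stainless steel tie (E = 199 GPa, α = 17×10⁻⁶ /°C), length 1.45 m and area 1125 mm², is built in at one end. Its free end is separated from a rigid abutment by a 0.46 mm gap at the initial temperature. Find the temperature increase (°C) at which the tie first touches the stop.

Contact occurs when the free expansion equals the gap: αΔT L = 0.46 mm.
ΔT = 0.46 / (17×10⁻⁶ × 1450) = 18.66 °C.

ΔT ≈ 18.7 °C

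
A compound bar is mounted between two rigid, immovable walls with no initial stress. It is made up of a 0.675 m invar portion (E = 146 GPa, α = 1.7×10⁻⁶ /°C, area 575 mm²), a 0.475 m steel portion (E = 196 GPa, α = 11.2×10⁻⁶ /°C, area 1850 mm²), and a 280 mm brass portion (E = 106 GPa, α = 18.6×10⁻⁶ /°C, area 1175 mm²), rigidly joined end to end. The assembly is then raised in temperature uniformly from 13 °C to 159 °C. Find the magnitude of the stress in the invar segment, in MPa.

With the walls removed the bar would change length by δ_free = Σ αᵢΔT Lᵢ = 1.7×10⁻⁶×146×675 + 11.2×10⁻⁶×146×475 + 18.6×10⁻⁶×146×280 = 1.705 mm.
Since the ends are fixed, an axial force P builds up, equal in every segment, with P · Σ Lᵢ/(AᵢEᵢ) = δ_free.
The series flexibility is Σ Lᵢ/(AᵢEᵢ) = 675/(575×146×10³) + 475/(1850×196×10³) + 280/(1175×106×10³) = 1.16×10⁻⁵ mm/N.
Hence P = δ_free / Σ(L/AE) = 1.705/1.16×10⁻⁵ = 147 kN (compressive).
σ_{invar} = P / A = 147000 / 575 = 255.6 MPa.

σ ≈ 256 MPa (compressive)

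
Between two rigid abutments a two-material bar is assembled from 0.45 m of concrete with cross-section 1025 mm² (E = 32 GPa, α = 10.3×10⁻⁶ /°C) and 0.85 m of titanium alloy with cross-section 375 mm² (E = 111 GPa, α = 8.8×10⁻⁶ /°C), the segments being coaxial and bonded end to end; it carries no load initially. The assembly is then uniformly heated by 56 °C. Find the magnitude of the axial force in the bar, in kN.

P ≈ 19.9 kN (compressive)

If the supports were absent, the total length change would be Σ αᵢΔT Lᵢ = 10.3×10⁻⁶×56×450 + 8.8×10⁻⁶×56×850 = 0.6784 mm.
The walls prevent any net length change, so an axial force P (same in every segment) develops. Compatibility: P · Σ Lᵢ/(AᵢEᵢ) = δ_free.
Σ Lᵢ/(AᵢEᵢ) = 450/(1025×32×10³) + 850/(375×111×10³) = 3.414×10⁻⁵ mm/N.
So P = 0.6784 / 3.414×10⁻⁵ = 19.87 kN, compressive.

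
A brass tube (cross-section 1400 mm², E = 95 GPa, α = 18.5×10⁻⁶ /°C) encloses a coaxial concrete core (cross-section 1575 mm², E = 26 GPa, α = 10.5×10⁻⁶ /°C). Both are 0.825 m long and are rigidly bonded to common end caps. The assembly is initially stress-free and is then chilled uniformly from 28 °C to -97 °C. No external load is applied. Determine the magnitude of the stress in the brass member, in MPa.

Both members must finish at the same length. With the larger α, the brass tends to over-contract; the plates restrain it, putting the brass in tension and the concrete in compression. With no external load the two internal forces are equal and opposite, magnitude P.
Equating the net (thermal + elastic) strains gives |α₁ − α₂|·ΔT = P·[1/(A₁E₁) + 1/(A₂E₂)].
|α₁ − α₂|·ΔT = 8×10⁻⁶ × 125 = 0.001.
1/(A₁E₁) + 1/(A₂E₂) = 1/(1400×95×10³) + 1/(1575×26×10³) = 3.194×10⁻⁸ N⁻¹.
P = 0.001 / 3.194×10⁻⁸ = 31310 N = 31.31 kN.
σ_{brass} = P/A₁ = 31310/1400 = 22.36 MPa, tensile.

σ ≈ 22.4 MPa (tensile)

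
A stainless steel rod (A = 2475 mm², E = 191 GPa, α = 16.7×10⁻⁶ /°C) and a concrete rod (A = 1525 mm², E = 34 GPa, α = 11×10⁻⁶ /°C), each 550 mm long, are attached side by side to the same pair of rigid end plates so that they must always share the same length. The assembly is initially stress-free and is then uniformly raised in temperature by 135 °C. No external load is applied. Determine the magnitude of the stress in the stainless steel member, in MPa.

σ ≈ 14.5 MPa (compressive)

Both members must finish at the same length. With the larger α, the stainless steel tends to over-expand; the plates restrain it, putting the stainless steel in compression and the concrete in tension. With no external load the two internal forces are equal and opposite, magnitude P.
Equating the net (thermal + elastic) strains gives |α₁ − α₂|·ΔT = P·[1/(A₁E₁) + 1/(A₂E₂)].
|α₁ − α₂|·ΔT = 5.7×10⁻⁶ × 135 = 0.0007695.
1/(A₁E₁) + 1/(A₂E₂) = 1/(2475×191×10³) + 1/(1525×34×10³) = 2.14×10⁻⁸ N⁻¹.
So P = 0.0007695 / 2.14×10⁻⁸ = 35.95 kN.
σ_{stainless steel} = P/A₁ = 35950/2475 = 14.53 MPa, compressive.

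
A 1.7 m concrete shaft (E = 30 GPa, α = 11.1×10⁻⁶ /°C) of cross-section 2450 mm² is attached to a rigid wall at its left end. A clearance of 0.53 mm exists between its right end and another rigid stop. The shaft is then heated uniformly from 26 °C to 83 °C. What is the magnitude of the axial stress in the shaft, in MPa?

σ ≈ 9.63 MPa (compressive)

If the wall were absent the shaft would grow by αΔT L = 11.1×10⁻⁶ × 57 × 1700 = 1.076 mm.
This exceeds the 0.53 mm gap, so the wall pushes back. The portion of expansion that must be recovered elastically is δ_free − gap = 1.076 − 0.53 = 0.5456 mm.
Compatibility: PL/(AE) = 0.5456 mm, so σ = P/A = E × (0.5456/1700) = 9.628 MPa.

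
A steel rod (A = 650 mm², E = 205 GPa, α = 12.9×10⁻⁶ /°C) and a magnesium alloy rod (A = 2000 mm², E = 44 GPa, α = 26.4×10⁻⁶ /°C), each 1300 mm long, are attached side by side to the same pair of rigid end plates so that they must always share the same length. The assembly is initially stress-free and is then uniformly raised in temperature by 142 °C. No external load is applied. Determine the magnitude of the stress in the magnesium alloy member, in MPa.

The magnesium alloy has the larger α, so on heating it would change length more than the steel if both were free. The rigid plates force a common final length, so the magnesium alloy is put into compression and the steel into tension, with equal and opposite forces P (no external load).
Setting the final lengths equal and cancelling L: (α₁ − α₂)ΔT = P/(A₁E₁) + P/(A₂E₂).
|α₁ − α₂|·ΔT = 13.5×10⁻⁶ × 142 = 0.001917.
1/(A₁E₁) + 1/(A₂E₂) = 1/(650×205×10³) + 1/(2000×44×10³) = 1.887×10⁻⁸ N⁻¹.
So P = 0.001917 / 1.887×10⁻⁸ = 101.6 kN.
σ_{magnesium alloy} = P/A₂ = 101600/2000 = 50.8 MPa, compressive.

σ ≈ 50.8 MPa (compressive)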